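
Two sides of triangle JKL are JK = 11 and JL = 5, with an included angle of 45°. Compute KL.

Law of cosines: KL^2 = 11^2 + 5^2 - 2(11)(5)cos(45°) = 146 - 55*sqrt(2), so KL = sqrt(146 - 55*sqrt(2)).

sqrt(146 - 55*sqrt(2))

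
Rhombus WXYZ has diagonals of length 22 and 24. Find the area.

The diagonals of a rhombus divide it into four right triangles.
Each triangle has legs 22/ 2 = 11 and 24/2 = 12, so each has area (1/2)*11*12 = 66.
Four such triangles give total area = (d1 * d2) / 2 = 264.

264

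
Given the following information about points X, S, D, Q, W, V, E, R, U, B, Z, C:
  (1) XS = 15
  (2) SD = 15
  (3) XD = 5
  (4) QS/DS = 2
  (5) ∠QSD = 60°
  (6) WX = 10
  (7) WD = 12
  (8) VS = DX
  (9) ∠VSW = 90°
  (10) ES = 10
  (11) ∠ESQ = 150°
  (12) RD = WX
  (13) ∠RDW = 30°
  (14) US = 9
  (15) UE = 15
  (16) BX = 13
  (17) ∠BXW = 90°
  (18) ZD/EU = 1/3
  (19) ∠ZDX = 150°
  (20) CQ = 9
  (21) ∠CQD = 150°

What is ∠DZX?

From the given relations: ZD = 1/3·EU = 1/3·15 = 5.
Step 1: By the law of cosines on triangle ZDX: ZX² = 5² + 5² − 2·5·5·cos(150°) = 93.3, so ZX ≈ 9.66.
Step 2: By the inverse law of cosines on triangle DZX: cos(∠DZX) = (5² + 9.66² − 5²) / (2·5·9.66) = 93.3/96.59 = 0.9659, so ∠DZX = 15°.

Therefore, the measure of angle ∠DZX = 15°.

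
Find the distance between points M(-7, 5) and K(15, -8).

d = sqrt((22)^2 + (-13)^2) = sqrt(653)

sqrt(653)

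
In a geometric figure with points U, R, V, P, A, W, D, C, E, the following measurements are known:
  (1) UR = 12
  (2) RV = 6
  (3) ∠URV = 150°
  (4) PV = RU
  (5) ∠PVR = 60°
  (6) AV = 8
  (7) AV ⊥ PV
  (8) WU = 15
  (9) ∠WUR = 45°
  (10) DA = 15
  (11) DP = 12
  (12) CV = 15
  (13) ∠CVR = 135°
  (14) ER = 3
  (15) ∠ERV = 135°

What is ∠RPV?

From the given relations: PV = RU = 12.
Step 1: By the law of cosines on triangle PVR: PR² = 12² + 6² − 2·12·6·cos(60°) = 108, so PR = 6·√3.
Step 2: By the inverse law of cosines on triangle RPV: cos(∠RPV) = ((6·√3)² + 12² − 6²) / (2·6·√3·12) = 216/249.42 = 0.866, so ∠RPV = 30°.

Therefore, the measure of angle ∠RPV = 30°.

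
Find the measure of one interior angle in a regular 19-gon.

Each interior angle of a regular n-gon is (n - 2) * 180 / n.
For n = 19: (19 - 2) * 180 / 19 = 3060/19 = 3060/19 degrees.

3060/19 degrees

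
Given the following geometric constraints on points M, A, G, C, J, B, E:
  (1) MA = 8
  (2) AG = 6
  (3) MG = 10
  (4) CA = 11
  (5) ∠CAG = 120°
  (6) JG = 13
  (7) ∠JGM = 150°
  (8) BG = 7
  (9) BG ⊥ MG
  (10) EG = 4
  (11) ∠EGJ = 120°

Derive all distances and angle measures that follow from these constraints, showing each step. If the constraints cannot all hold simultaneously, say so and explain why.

The constraints are consistent.

Step 1: From MG = 10, GJ = 13, and ∠MGJ = 150°, by the law of cosines:
  MJ² = MG² + GJ² - 2·MG·GJ·cos(150°) = 100 + 169 + 225.2 = 494.2
  MJ ≈ 22.23

Step 2: From MG = 10, GB = 7, and ∠MGB = 90°, by the law of cosines:
  MB² = MG² + GB² - 2·MG·GB·cos(90°) = 100 + 49 - 0 = 149
  MB = √149

Step 3: From GA = 6, AC = 11, and ∠GAC = 120°, by the law of cosines:
  GC² = GA² + AC² - 2·GA·AC·cos(120°) = 36 + 121 + 66 = 223
  GC ≈ 14.93

Step 4: From JG = 13, GE = 4, and ∠JGE = 120°, by the law of cosines:
  JE² = JG² + GE² - 2·JG·GE·cos(120°) = 169 + 16 + 52 = 237
  JE ≈ 15.39

Step 5: From MA = 8, MG = 10, AG = 6, by the inverse law of cosines:
  cos(∠AMG) = (MA² + MG² - AG²) / (2·MA·MG)
  ∠AMG = 36.87°

Step 6: From AG = 6, AM = 8, GM = 10, by the inverse law of cosines:
  cos(∠GAM) = (AG² + AM² - GM²) / (2·AG·AM)
  ∠GAM = 90°

Step 7: From GA = 6, GM = 10, AM = 8, by the inverse law of cosines:
  cos(∠AGM) = (GA² + GM² - AM²) / (2·GA·GM)
  ∠AGM = 53.13°

Step 8: From MB = √149, MG = 10, BG = 7, by the inverse law of cosines:
  cos(∠BMG) = (MB² + MG² - BG²) / (2·MB·MG)
  ∠BMG = 34.99°

Step 9: From MG = 10, MJ = 22.23, GJ = 13, by the inverse law of cosines:
  cos(∠GMJ) = (MG² + MJ² - GJ²) / (2·MG·MJ)
  ∠GMJ = 17°

Step 10: From GA = 6, GC = 14.93, AC = 11, by the inverse law of cosines:
  cos(∠AGC) = (GA² + GC² - AC²) / (2·GA·GC)
  ∠AGC = 39.64°

Step 11: From CA = 11, CG = 14.93, AG = 6, by the inverse law of cosines:
  cos(∠ACG) = (CA² + CG² - AG²) / (2·CA·CG)
  ∠ACG = 20.36°

Step 12: From JE = 15.39, JG = 13, EG = 4, by the inverse law of cosines:
  cos(∠EJG) = (JE² + JG² - EG²) / (2·JE·JG)
  ∠EJG = 13°

Step 13: From JG = 13, JM = 22.23, GM = 10, by the inverse law of cosines:
  cos(∠GJM) = (JG² + JM² - GM²) / (2·JG·JM)
  ∠GJM = 13°

Step 14: From BG = 7, BM = √149, GM = 10, by the inverse law of cosines:
  cos(∠GBM) = (BG² + BM² - GM²) / (2·BG·BM)
  ∠GBM = 55.01°

Step 15: From EG = 4, EJ = 15.39, GJ = 13, by the inverse law of cosines:
  cos(∠GEJ) = (EG² + EJ² - GJ²) / (2·EG·EJ)
  ∠GEJ = 47°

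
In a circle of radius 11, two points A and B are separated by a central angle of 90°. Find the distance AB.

Chord = 2(11) sin(45°) = 11*sqrt(2)

11*sqrt(2)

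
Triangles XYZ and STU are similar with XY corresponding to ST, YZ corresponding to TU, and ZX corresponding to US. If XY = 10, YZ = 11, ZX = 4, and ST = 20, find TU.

Similar triangles have proportional sides. Setting up the proportion:
ST / XY = TU / YZ
20 / 10 = TU / 11
TU = 11 * 20 / 10 = 22.

22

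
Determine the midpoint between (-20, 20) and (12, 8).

The midpoint is the point halfway along the segment.
Move half the horizontal distance: -20 + (12 - -20)/2 = -20 + 32/2 = -4
Move half the vertical distance: 20 + (8 - 20)/2 = 20 + -12/2 = 14
Midpoint = (-4, 14)

(-4, 14)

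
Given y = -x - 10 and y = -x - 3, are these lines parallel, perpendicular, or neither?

Slope of line 1: m1 = -1
Slope of line 2: m2 = -1
Since m1 = m2 = -1, the lines are parallel.

Parallel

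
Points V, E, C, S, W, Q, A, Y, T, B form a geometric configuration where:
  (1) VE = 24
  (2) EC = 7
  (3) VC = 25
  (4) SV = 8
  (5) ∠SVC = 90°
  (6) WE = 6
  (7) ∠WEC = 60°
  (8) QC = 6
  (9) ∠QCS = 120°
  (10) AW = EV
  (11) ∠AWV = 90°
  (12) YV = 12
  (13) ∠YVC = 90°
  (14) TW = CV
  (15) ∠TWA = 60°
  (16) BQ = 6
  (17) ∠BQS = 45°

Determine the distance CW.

Step 1: By the law of cosines on triangle CEW: CW² = 7² + 6² − 2·7·6·cos(60°) = 43, so CW = √43.

Therefore, the length of CW = √43.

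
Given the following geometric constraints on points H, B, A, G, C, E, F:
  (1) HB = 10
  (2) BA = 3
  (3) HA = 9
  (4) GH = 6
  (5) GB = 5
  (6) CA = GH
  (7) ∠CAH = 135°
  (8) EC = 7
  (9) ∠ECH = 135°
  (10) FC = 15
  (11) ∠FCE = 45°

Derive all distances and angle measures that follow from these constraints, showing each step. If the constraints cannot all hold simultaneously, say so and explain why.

The constraints are consistent.

From the given relations:
  CA = GH = 6

Step 1: From HA = 9, AC = 6, and ∠HAC = 135°, by the law of cosines:
  HC² = HA² + AC² - 2·HA·AC·cos(135°) = 81 + 36 + 76.37 = 193.4
  HC ≈ 13.91

Step 2: From EC = 7, CF = 15, and ∠ECF = 45°, by the law of cosines:
  EF² = EC² + CF² - 2·EC·CF·cos(45°) = 49 + 225 - 148.5 = 125.5
  EF ≈ 11.2

Step 3: From HA = 9, HB = 10, AB = 3, by the inverse law of cosines:
  cos(∠AHB) = (HA² + HB² - AB²) / (2·HA·HB)
  ∠AHB = 17.15°

Step 4: From HB = 10, HG = 6, BG = 5, by the inverse law of cosines:
  cos(∠BHG) = (HB² + HG² - BG²) / (2·HB·HG)
  ∠BHG = 22.33°

Step 5: From BA = 3, BH = 10, AH = 9, by the inverse law of cosines:
  cos(∠ABH) = (BA² + BH² - AH²) / (2·BA·BH)
  ∠ABH = 62.18°

Step 6: From BG = 5, BH = 10, GH = 6, by the inverse law of cosines:
  cos(∠GBH) = (BG² + BH² - GH²) / (2·BG·BH)
  ∠GBH = 27.13°

Step 7: From AB = 3, AH = 9, BH = 10, by the inverse law of cosines:
  cos(∠BAH) = (AB² + AH² - BH²) / (2·AB·AH)
  ∠BAH = 100.67°

Step 8: From GB = 5, GH = 6, BH = 10, by the inverse law of cosines:
  cos(∠BGH) = (GB² + GH² - BH²) / (2·GB·GH)
  ∠BGH = 130.54°

Step 9: From HC = 13.91, CE = 7, and ∠HCE = 135°, by the law of cosines:
  HE² = HC² + CE² - 2·HC·CE·cos(135°) = 193.4 + 49 + 137.7 = 380
  HE ≈ 19.49

Step 10: From HA = 9, HC = 13.91, AC = 6, by the inverse law of cosines:
  cos(∠AHC) = (HA² + HC² - AC²) / (2·HA·HC)
  ∠AHC = 17.76°

Step 11: From CA = 6, CH = 13.91, AH = 9, by the inverse law of cosines:
  cos(∠ACH) = (CA² + CH² - AH²) / (2·CA·CH)
  ∠ACH = 27.24°

Step 12: From EC = 7, EF = 11.2, CF = 15, by the inverse law of cosines:
  cos(∠CEF) = (EC² + EF² - CF²) / (2·EC·EF)
  ∠CEF = 108.78°

Step 13: From FC = 15, FE = 11.2, CE = 7, by the inverse law of cosines:
  cos(∠CFE) = (FC² + FE² - CE²) / (2·FC·FE)
  ∠CFE = 26.22°

Step 14: From HC = 13.91, HE = 19.49, CE = 7, by the inverse law of cosines:
  cos(∠CHE) = (HC² + HE² - CE²) / (2·HC·HE)
  ∠CHE = 14.71°

Step 15: From EC = 7, EH = 19.49, CH = 13.91, by the inverse law of cosines:
  cos(∠CEH) = (EC² + EH² - CH²) / (2·EC·EH)
  ∠CEH = 30.29°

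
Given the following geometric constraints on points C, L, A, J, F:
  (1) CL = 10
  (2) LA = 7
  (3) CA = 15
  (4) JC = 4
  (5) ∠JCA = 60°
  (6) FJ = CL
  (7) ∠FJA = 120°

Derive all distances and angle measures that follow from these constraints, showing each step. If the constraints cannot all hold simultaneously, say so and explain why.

The constraints are consistent.

From the given relations:
  FJ = CL = 10

Step 1: From AC = 15, CJ = 4, and ∠ACJ = 60°, by the law of cosines:
  AJ² = AC² + CJ² - 2·AC·CJ·cos(60°) = 225 + 16 - 60 = 181
  AJ = √181

Step 2: From CA = 15, CL = 10, AL = 7, by the inverse law of cosines:
  cos(∠ACL) = (CA² + CL² - AL²) / (2·CA·CL)
  ∠ACL = 23.07°

Step 3: From LA = 7, LC = 10, AC = 15, by the inverse law of cosines:
  cos(∠ALC) = (LA² + LC² - AC²) / (2·LA·LC)
  ∠ALC = 122.88°

Step 4: From AC = 15, AL = 7, CL = 10, by the inverse law of cosines:
  cos(∠CAL) = (AC² + AL² - CL²) / (2·AC·AL)
  ∠CAL = 34.05°

Step 5: From AJ = √181, JF = 10, and ∠AJF = 120°, by the law of cosines:
  AF² = AJ² + JF² - 2·AJ·JF·cos(120°) = 181 + 100 + 134.5 = 415.5
  AF ≈ 20.38

Step 6: From AC = 15, AJ = √181, CJ = 4, by the inverse law of cosines:
  cos(∠CAJ) = (AC² + AJ² - CJ²) / (2·AC·AJ)
  ∠CAJ = 14.92°

Step 7: From JA = √181, JC = 4, AC = 15, by the inverse law of cosines:
  cos(∠AJC) = (JA² + JC² - AC²) / (2·JA·JC)
  ∠AJC = 105.08°

Step 8: From AF = 20.38, AJ = √181, FJ = 10, by the inverse law of cosines:
  cos(∠FAJ) = (AF² + AJ² - FJ²) / (2·AF·AJ)
  ∠FAJ = 25.14°

Step 9: From FA = 20.38, FJ = 10, AJ = √181, by the inverse law of cosines:
  cos(∠AFJ) = (FA² + FJ² - AJ²) / (2·FA·FJ)
  ∠AFJ = 34.86°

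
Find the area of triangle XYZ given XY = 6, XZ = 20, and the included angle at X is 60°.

When two sides and the included angle are known, the area formula is (1/2)ab sin(C).
The height from one side to the opposite vertex is 20 sin(60°) = 10*sqrt(3).
Area = (1/2) * 6 * 10*sqrt(3) = 30*sqrt(3).

30*sqrt(3)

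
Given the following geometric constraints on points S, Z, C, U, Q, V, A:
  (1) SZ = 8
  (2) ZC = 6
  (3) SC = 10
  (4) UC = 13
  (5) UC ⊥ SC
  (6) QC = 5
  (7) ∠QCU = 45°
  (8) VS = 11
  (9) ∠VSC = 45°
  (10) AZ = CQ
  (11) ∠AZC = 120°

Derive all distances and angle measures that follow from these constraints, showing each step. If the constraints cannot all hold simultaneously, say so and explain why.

The constraints are consistent.

From the given relations:
  AZ = CQ = 5

Step 1: From SC = 10, CU = 13, and ∠SCU = 90°, by the law of cosines:
  SU² = SC² + CU² - 2·SC·CU·cos(90°) = 100 + 169 - 0 = 269
  SU ≈ 16.4

Step 2: From CS = 10, SV = 11, and ∠CSV = 45°, by the law of cosines:
  CV² = CS² + SV² - 2·CS·SV·cos(45°) = 100 + 121 - 155.6 = 65.44
  CV ≈ 8.09

Step 3: From CZ = 6, ZA = 5, and ∠CZA = 120°, by the law of cosines:
  CA² = CZ² + ZA² - 2·CZ·ZA·cos(120°) = 36 + 25 + 30 = 91
  CA = √91

Step 4: From UC = 13, CQ = 5, and ∠UCQ = 45°, by the law of cosines:
  UQ² = UC² + CQ² - 2·UC·CQ·cos(45°) = 169 + 25 - 91.92 = 102.1
  UQ ≈ 10.1

Step 5: From SC = 10, SZ = 8, CZ = 6, by the inverse law of cosines:
  cos(∠CSZ) = (SC² + SZ² - CZ²) / (2·SC·SZ)
  ∠CSZ = 36.87°

Step 6: From ZC = 6, ZS = 8, CS = 10, by the inverse law of cosines:
  cos(∠CZS) = (ZC² + ZS² - CS²) / (2·ZC·ZS)
  ∠CZS = 90°

Step 7: From CS = 10, CZ = 6, SZ = 8, by the inverse law of cosines:
  cos(∠SCZ) = (CS² + CZ² - SZ²) / (2·CS·CZ)
  ∠SCZ = 53.13°

Step 8: From SC = 10, SU = 16.4, CU = 13, by the inverse law of cosines:
  cos(∠CSU) = (SC² + SU² - CU²) / (2·SC·SU)
  ∠CSU = 52.43°

Step 9: From CA = √91, CZ = 6, AZ = 5, by the inverse law of cosines:
  cos(∠ACZ) = (CA² + CZ² - AZ²) / (2·CA·CZ)
  ∠ACZ = 27°

Step 10: From CS = 10, CV = 8.09, SV = 11, by the inverse law of cosines:
  cos(∠SCV) = (CS² + CV² - SV²) / (2·CS·CV)
  ∠SCV = 74.06°

Step 11: From UC = 13, UQ = 10.1, CQ = 5, by the inverse law of cosines:
  cos(∠CUQ) = (UC² + UQ² - CQ²) / (2·UC·UQ)
  ∠CUQ = 20.48°

Step 12: From UC = 13, US = 16.4, CS = 10, by the inverse law of cosines:
  cos(∠CUS) = (UC² + US² - CS²) / (2·UC·US)
  ∠CUS = 37.57°

Step 13: From QC = 5, QU = 10.1, CU = 13, by the inverse law of cosines:
  cos(∠CQU) = (QC² + QU² - CU²) / (2·QC·QU)
  ∠CQU = 114.52°

Step 14: From VC = 8.09, VS = 11, CS = 10, by the inverse law of cosines:
  cos(∠CVS) = (VC² + VS² - CS²) / (2·VC·VS)
  ∠CVS = 60.94°

Step 15: From AC = √91, AZ = 5, CZ = 6, by the inverse law of cosines:
  cos(∠CAZ) = (AC² + AZ² - CZ²) / (2·AC·AZ)
  ∠CAZ = 33°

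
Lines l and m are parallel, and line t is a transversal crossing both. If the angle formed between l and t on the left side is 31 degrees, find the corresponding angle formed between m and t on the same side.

When a transversal crosses parallel lines, angles in the same position at each intersection are called corresponding angles.
These are always equal, so the answer is 31 degrees.

31 degrees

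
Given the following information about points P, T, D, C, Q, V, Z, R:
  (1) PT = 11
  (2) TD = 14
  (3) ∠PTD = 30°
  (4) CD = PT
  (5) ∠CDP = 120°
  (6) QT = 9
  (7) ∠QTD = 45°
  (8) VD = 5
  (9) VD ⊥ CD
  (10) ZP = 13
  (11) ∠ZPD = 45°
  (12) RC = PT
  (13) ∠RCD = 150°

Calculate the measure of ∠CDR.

From the given relations: CD = PT = 11; RC = PT = 11.
Step 1: By the law of cosines on triangle DCR: DR² = 11² + 11² − 2·11·11·cos(150°) = 451.58, so DR ≈ 21.25.
Step 2: By the inverse law of cosines on triangle CDR: cos(∠CDR) = (11² + 21.25² − 11²) / (2·11·21.25) = 451.58/467.51 = 0.9659, so ∠CDR = 15°.

Therefore, the measure of angle ∠CDR = 15°.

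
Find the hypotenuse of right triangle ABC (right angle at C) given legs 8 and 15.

By the Pythagorean theorem: AB^2 = AC^2 + BC^2
AB^2 = 8^2 + 15^2 = 64 + 225 = 289
AB = sqrt(289) = 17

17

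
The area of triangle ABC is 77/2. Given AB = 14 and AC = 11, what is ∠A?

From the SAS area formula Area = (1/2)ab sin(C), rearranging gives sin(C) = 2*Area/(ab).
sin(C) = 2 * 77/2 / (154) = 1/2.
Therefore C = arcsin(1/2) = 30°.
Since sin(180° - C) = sin(C), the obtuse angle 150° gives the same area, so C = 30° or C = 150°.

30° or 150°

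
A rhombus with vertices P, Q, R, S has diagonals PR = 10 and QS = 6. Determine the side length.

Half-diagonals are 5 and 3. side = sqrt(5^2 + 3^2) = sqrt(34)

sqrt(34)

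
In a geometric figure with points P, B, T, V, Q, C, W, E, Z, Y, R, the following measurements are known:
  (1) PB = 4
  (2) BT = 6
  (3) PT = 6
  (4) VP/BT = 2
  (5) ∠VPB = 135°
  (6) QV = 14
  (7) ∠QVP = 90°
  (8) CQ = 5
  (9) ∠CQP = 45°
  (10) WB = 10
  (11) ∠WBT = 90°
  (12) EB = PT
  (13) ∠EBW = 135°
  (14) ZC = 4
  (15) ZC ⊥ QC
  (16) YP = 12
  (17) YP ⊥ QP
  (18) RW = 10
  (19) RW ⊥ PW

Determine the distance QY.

From the given relations: VP = 2·BT = 2·6 = 12.
Step 1: By the law of cosines on triangle PVQ: PQ² = 12² + 14² − 2·12·14·cos(90°) = 340, so PQ = 2·√85.
Step 2: By the law of cosines on triangle QPY: QY² = (2·√85)² + 12² − 2·2·√85·12·cos(90°) = 484, so QY = 22.

Therefore, the length of QY = 22.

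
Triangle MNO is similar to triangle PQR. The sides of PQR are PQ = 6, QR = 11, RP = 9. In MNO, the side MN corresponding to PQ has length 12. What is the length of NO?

k = 12/6 = 2. NO = 2 * 11 = 22.

22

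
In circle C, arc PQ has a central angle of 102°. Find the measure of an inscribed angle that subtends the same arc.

By the inscribed angle theorem, the inscribed angle is half the central angle.
Inscribed angle = 102° / 2 = 51°

51°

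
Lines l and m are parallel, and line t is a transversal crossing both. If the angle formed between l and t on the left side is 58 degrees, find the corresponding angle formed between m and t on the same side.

Corresponding angles formed by parallel lines and a transversal are equal.
The given angle is 58 degrees.
The corresponding angle = 58 degrees.

58 degrees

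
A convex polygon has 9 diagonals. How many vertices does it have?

Using d = n(n - 3)/2, we solve 9 = n(n - 3)/2.
So n(n - 3) = 18.
Testing n = 6: 6 * 3 = 18 = 18. Correct.
The polygon has 6 sides.

6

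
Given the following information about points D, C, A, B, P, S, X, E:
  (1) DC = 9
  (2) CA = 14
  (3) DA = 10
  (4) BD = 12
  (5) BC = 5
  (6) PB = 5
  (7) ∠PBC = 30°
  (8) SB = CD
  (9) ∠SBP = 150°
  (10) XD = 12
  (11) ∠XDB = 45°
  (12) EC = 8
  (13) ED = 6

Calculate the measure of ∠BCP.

Step 1: By the law of cosines on triangle CBP: CP² = 5² + 5² − 2·5·5·cos(30°) = 6.7, so CP ≈ 2.59.
Step 2: By the inverse law of cosines on triangle BCP: cos(∠BCP) = (5² + 2.59² − 5²) / (2·5·2.59) = 6.7/25.88 = 0.2588, so ∠BCP = 75°.

Therefore, the measure of angle ∠BCP = 75°.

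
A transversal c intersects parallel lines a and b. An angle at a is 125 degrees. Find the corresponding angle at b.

Corresponding angles formed by parallel lines and a transversal are equal.
The given angle is 125 degrees.
The corresponding angle = 125 degrees.

125 degrees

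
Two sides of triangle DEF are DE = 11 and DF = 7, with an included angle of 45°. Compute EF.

Law of cosines: EF^2 = 11^2 + 7^2 - 2(11)(7)cos(45°) = 170 - 77*sqrt(2), so EF = sqrt(170 - 77*sqrt(2)).

sqrt(170 - 77*sqrt(2))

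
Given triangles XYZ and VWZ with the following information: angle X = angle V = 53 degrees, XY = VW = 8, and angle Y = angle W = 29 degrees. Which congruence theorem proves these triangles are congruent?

The given information matches ASA: Two pairs of corresponding angles and the included side are equal (Angle-Side-Angle).

ASA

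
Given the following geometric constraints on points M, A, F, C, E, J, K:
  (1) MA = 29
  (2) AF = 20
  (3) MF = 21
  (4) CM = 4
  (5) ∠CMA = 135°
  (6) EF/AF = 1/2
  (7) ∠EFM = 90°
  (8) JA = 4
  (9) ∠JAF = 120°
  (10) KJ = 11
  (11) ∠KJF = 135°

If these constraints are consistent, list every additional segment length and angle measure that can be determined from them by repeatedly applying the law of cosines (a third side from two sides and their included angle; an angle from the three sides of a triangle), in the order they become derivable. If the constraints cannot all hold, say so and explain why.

The constraints are consistent. Derivable facts, in order:
After 1 step:
- AC ≈ 31.95
- FJ = 4·√31
- ME ≈ 23.26
- ∠AFM = 90°
- ∠AMF = 43.6°
- ∠FAM = 46.4°
After 2 steps:
- FK ≈ 31.04
- ∠ACM = 39.92°
- ∠AFJ = 8.95°
- ∠AJF = 51.05°
- ∠CAM = 5.08°
- ∠EMF = 25.46°
- ∠FEM = 64.54°
After 3 steps:
- ∠FKJ = 30.49°
- ∠JFK = 14.51°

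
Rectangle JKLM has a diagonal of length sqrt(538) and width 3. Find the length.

Using the Pythagorean theorem: d^2 = a^2 + b^2
b^2 = d^2 - a^2
b^2 = 538 - 9
b^2 = 529
b = sqrt(529) = 23

23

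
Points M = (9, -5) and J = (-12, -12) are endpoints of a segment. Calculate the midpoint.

M = ((x₁ + x₂)/2, (y₁ + y₂)/2)
= ((9 + -12)/2, (-5 + -12)/2)
= (-3/2, -17/2) = (-3/2, -17/2)

(-3/2, -17/2)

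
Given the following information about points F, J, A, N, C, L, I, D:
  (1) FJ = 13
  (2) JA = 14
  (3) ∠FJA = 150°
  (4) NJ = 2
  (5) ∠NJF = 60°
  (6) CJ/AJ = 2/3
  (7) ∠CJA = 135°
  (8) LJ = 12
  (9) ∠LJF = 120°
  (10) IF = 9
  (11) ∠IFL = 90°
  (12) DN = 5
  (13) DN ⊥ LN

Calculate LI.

Step 1: By the law of cosines on triangle LJF: LF² = 12² + 13² − 2·12·13·cos(120°) = 469, so LF ≈ 21.66.
Step 2: By the law of cosines on triangle LFI: LI² = 21.66² + 9² − 2·21.66·9·cos(90°) = 550, so LI = 5·√22.

Therefore, the length of LI = 5·√22.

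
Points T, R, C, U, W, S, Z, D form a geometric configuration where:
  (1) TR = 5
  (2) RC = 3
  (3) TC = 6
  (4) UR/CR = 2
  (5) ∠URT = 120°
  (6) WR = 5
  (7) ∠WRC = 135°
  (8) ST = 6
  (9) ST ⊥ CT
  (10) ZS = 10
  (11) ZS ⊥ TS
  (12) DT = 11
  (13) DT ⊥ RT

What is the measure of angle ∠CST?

Step 1: By the law of cosines on triangle STC: SC² = 6² + 6² − 2·6·6·cos(90°) = 72, so SC = 6·√2.
Step 2: By the inverse law of cosines on triangle CST: cos(∠CST) = ((6·√2)² + 6² − 6²) / (2·6·√2·6) = 72/101.82 = 0.7071, so ∠CST = 45°.

Therefore, the measure of angle ∠CST = 45°.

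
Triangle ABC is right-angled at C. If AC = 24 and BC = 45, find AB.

In a right triangle, the square of the hypotenuse equals the sum of the squares of the two legs.
The legs are 24 and 45, so the hypotenuse = sqrt(576 + 2025) = sqrt(2601) = 51.

51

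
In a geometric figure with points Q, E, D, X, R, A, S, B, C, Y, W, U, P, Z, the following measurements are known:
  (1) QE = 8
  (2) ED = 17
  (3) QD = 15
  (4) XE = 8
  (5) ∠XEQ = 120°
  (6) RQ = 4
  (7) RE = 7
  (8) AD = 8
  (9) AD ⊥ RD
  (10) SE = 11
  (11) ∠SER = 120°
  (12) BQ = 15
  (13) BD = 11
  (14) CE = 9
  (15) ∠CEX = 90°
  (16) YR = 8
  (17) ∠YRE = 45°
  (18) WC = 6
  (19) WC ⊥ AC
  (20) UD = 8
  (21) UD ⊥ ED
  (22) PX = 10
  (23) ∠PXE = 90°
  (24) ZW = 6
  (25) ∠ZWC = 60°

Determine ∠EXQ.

Step 1: By the law of cosines on triangle XEQ: XQ² = 8² + 8² − 2·8·8·cos(120°) = 192, so XQ = 8·√3.
Step 2: By the inverse law of cosines on triangle EXQ: cos(∠EXQ) = (8² + (8·√3)² − 8²) / (2·8·8·√3) = 192/221.7 = 0.866, so ∠EXQ = 30°.

Therefore, the measure of angle ∠EXQ = 30°.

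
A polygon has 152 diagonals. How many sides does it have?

Using d = n(n - 3)/2, we solve 152 = n(n - 3)/2.
So n(n - 3) = 304.
Testing n = 19: 19 * 16 = 304 = 304. Correct.
The polygon has 19 sides.

19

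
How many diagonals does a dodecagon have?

Each of the 12 vertices connects to 9 non-adjacent vertices via diagonals.
Total connections = 12 × 9 = 108, but each diagonal is counted twice.
Number of diagonals = 108 / 2 = 54.

54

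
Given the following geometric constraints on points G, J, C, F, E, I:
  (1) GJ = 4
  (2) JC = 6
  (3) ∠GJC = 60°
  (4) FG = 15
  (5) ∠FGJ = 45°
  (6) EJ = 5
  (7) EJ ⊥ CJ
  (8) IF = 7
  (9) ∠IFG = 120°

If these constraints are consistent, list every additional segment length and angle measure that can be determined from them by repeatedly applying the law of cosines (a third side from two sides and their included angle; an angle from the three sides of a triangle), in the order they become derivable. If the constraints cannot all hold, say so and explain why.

The constraints are consistent. Derivable facts, in order:
After 1 step:
- CE = √61
- GC = 2·√7
- GI ≈ 19.47
- JF ≈ 12.5
After 2 steps:
- ∠CEJ = 50.19°
- ∠CGJ = 79.11°
- ∠ECJ = 39.81°
- ∠FGI = 18.14°
- ∠FIG = 41.86°
- ∠FJG = 121.92°
- ∠GCJ = 40.89°
- ∠GFJ = 13.08°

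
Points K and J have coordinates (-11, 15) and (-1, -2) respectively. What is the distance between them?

d = sqrt((10)^2 + (-17)^2) = sqrt(389)

sqrt(389)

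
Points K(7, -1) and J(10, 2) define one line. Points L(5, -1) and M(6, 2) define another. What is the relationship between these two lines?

Slope of line 1: m1 = (2 - -1)/(10 - 7) = 3/3 = 1
Slope of line 2: m2 = (2 - -1)/(6 - 5) = 3/1 = 3
For parallel lines we need equal slopes: 1 != 3.
For perpendicular lines we need m1*m2 = -1: (1)(3) = 3 != -1.
Since neither condition holds, the lines are neither parallel nor perpendicular.

Neither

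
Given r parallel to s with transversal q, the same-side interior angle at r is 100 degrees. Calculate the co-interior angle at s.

Co-interior (same-side interior) angles are between the parallel lines on the same side of the transversal.
Unlike corresponding or alternate interior angles, they are supplementary rather than equal.
So the angle = 180 - 100 = 80 degrees.

80 degrees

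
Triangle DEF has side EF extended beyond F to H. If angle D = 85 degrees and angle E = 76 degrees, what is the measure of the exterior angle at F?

The interior angle at F is 180 - 85 - 76 = 19 degrees.
The exterior angle and interior angle at F are supplementary:
Exterior angle = 180 - 19 = 161 degrees.

161 degrees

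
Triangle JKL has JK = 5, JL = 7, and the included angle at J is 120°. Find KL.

When two sides and the included angle are known, the law of cosines gives the third side.
c^2 = a^2 + b^2 - 2ab cos(C) generalizes the Pythagorean theorem to non-right triangles.
Here: KL^2 = 25 + 49 - 70*(-1/2) = 109
KL = sqrt(109)

sqrt(109)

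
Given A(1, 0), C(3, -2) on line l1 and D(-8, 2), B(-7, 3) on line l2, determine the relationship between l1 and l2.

Slope of line 1: m1 = (-2 - 0)/(3 - 1) = -2/2 = -1
Slope of line 2: m2 = (3 - 2)/(-7 - -8) = 1/1 = 1
m1 * m2 = (-1) * (1) = -1 = -1, so the lines are perpendicular.

Perpendicular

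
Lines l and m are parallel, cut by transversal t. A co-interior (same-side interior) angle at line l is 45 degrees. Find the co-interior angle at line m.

Co-interior (same-side interior) angles are between the parallel lines on the same side of the transversal.
Unlike corresponding or alternate interior angles, they are supplementary rather than equal.
So the angle = 180 - 45 = 135 degrees.

135 degrees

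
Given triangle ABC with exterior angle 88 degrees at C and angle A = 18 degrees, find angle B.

The exterior angle theorem states that an exterior angle equals the sum of the two non-adjacent interior angles.
So 88 = 18 + angle B, which gives angle B = 88 - 18 = 70 degrees.

70 degrees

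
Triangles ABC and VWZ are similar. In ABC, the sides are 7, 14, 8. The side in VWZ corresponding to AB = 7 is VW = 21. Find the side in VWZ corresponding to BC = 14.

Since the triangles are similar, the ratio of corresponding sides is constant.
Scale factor k = VW / AB = 21 / 7 = 3
WZ = k * BC = 3 * 14 = 42

42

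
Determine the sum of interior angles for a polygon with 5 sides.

The sum of interior angles of an n-sided polygon is (n - 2) * 180.
For n = 5: (5 - 2) * 180 = 3 * 180 = 540 degrees.

540 degrees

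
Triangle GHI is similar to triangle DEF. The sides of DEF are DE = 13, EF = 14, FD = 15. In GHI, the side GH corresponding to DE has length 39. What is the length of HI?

Similar triangles have proportional sides. Setting up the proportion:
GH / DE = HI / EF
39 / 13 = HI / 14
HI = 14 * 39 / 13 = 42.

42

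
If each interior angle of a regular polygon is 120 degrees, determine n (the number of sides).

Each interior angle of a regular n-gon is (n - 2) * 180 / n.
Setting this equal to 120:
(n - 2) * 180 / n = 120
Each exterior angle = 180 - 120 = 60 degrees.
Since exterior angles sum to 360: n = 360 / 60 = 6.

6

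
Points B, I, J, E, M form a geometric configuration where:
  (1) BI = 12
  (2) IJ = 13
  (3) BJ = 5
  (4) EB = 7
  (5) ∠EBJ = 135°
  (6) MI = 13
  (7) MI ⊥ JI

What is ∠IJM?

Step 1: By the law of cosines on triangle JIM: JM² = 13² + 13² − 2·13·13·cos(90°) = 338, so JM = 13·√2.
Step 2: By the inverse law of cosines on triangle IJM: cos(∠IJM) = (13² + (13·√2)² − 13²) / (2·13·13·√2) = 338/478 = 0.7071, so ∠IJM = 45°.

Therefore, the measure of angle ∠IJM = 45°.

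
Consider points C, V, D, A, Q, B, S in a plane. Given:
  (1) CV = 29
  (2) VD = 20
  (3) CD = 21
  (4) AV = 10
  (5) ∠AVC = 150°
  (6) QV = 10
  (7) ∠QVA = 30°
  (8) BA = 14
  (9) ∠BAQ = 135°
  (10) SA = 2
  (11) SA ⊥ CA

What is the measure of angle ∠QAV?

Step 1: By the law of cosines on triangle AVQ: AQ² = 10² + 10² − 2·10·10·cos(30°) = 26.79, so AQ ≈ 5.18.
Step 2: By the inverse law of cosines on triangle QAV: cos(∠QAV) = (5.18² + 10² − 10²) / (2·5.18·10) = 26.79/103.53 = 0.2588, so ∠QAV = 75°.

Therefore, the measure of angle ∠QAV = 75°.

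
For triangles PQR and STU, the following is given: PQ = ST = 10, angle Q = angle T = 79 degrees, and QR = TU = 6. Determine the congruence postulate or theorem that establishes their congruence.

The given information matches SAS: Two pairs of corresponding sides and the included angle are equal (Side-Angle-Side).

SAS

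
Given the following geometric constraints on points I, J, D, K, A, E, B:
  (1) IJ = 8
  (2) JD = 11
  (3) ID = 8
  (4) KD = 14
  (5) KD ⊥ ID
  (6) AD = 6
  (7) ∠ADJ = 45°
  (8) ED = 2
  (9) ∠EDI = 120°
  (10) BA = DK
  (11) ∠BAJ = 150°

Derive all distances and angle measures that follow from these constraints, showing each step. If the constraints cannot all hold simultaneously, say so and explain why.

The constraints are consistent.

From the given relations:
  BA = DK = 14

Step 1: From ID = 8, DK = 14, and ∠IDK = 90°, by the law of cosines:
  IK² = ID² + DK² - 2·ID·DK·cos(90°) = 64 + 196 - 0 = 260
  IK = 2·√65

Step 2: From ID = 8, DE = 2, and ∠IDE = 120°, by the law of cosines:
  IE² = ID² + DE² - 2·ID·DE·cos(120°) = 64 + 4 + 16 = 84
  IE = 2·√21

Step 3: From JD = 11, DA = 6, and ∠JDA = 45°, by the law of cosines:
  JA² = JD² + DA² - 2·JD·DA·cos(45°) = 121 + 36 - 93.34 = 63.66
  JA ≈ 7.98

Step 4: From ID = 8, IJ = 8, DJ = 11, by the inverse law of cosines:
  cos(∠DIJ) = (ID² + IJ² - DJ²) / (2·ID·IJ)
  ∠DIJ = 86.87°

Step 5: From JD = 11, JI = 8, DI = 8, by the inverse law of cosines:
  cos(∠DJI) = (JD² + JI² - DI²) / (2·JD·JI)
  ∠DJI = 46.57°

Step 6: From DI = 8, DJ = 11, IJ = 8, by the inverse law of cosines:
  cos(∠IDJ) = (DI² + DJ² - IJ²) / (2·DI·DJ)
  ∠IDJ = 46.57°

Step 7: From JA = 7.98, AB = 14, and ∠JAB = 150°, by the law of cosines:
  JB² = JA² + AB² - 2·JA·AB·cos(150°) = 63.66 + 196 + 193.5 = 453.1
  JB ≈ 21.29

Step 8: From ID = 8, IE = 2·√21, DE = 2, by the inverse law of cosines:
  cos(∠DIE) = (ID² + IE² - DE²) / (2·ID·IE)
  ∠DIE = 10.89°

Step 9: From ID = 8, IK = 2·√65, DK = 14, by the inverse law of cosines:
  cos(∠DIK) = (ID² + IK² - DK²) / (2·ID·IK)
  ∠DIK = 60.26°

Step 10: From JA = 7.98, JD = 11, AD = 6, by the inverse law of cosines:
  cos(∠AJD) = (JA² + JD² - AD²) / (2·JA·JD)
  ∠AJD = 32.12°

Step 11: From KD = 14, KI = 2·√65, DI = 8, by the inverse law of cosines:
  cos(∠DKI) = (KD² + KI² - DI²) / (2·KD·KI)
  ∠DKI = 29.74°

Step 12: From AD = 6, AJ = 7.98, DJ = 11, by the inverse law of cosines:
  cos(∠DAJ) = (AD² + AJ² - DJ²) / (2·AD·AJ)
  ∠DAJ = 102.88°

Step 13: From ED = 2, EI = 2·√21, DI = 8, by the inverse law of cosines:
  cos(∠DEI) = (ED² + EI² - DI²) / (2·ED·EI)
  ∠DEI = 49.11°

Step 14: From JA = 7.98, JB = 21.29, AB = 14, by the inverse law of cosines:
  cos(∠AJB) = (JA² + JB² - AB²) / (2·JA·JB)
  ∠AJB = 19.2°

Step 15: From BA = 14, BJ = 21.29, AJ = 7.98, by the inverse law of cosines:
  cos(∠ABJ) = (BA² + BJ² - AJ²) / (2·BA·BJ)
  ∠ABJ = 10.8°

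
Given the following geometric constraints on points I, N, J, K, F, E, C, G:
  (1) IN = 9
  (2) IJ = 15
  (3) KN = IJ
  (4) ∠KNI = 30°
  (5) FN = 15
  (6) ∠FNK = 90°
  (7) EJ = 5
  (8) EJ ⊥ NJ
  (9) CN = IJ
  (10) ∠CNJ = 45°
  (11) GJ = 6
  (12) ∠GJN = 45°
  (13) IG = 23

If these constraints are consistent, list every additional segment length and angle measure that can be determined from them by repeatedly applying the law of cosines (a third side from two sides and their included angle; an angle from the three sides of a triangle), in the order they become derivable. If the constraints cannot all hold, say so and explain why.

These constraints are not satisfiable: by the triangle inequality in triangle JIG, (2) IJ = 15 and (11) GJ = 6 force IG ≤ 15 + 6 = 21, but (13) says IG = 23. No planar figure meets all of them, so nothing further can be derived.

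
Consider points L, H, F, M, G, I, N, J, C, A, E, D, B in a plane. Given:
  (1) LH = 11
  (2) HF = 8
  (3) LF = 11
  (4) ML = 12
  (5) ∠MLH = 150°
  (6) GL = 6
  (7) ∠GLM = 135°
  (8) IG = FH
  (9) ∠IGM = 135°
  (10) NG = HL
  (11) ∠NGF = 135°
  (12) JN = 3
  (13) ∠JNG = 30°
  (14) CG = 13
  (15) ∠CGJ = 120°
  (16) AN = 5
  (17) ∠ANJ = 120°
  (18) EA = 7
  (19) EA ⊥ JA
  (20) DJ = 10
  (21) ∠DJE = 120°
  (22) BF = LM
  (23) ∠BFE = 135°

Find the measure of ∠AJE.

Step 1: By the law of cosines on triangle JNA: JA² = 3² + 5² − 2·3·5·cos(120°) = 49, so JA = 7.
Step 2: By the law of cosines on triangle JAE: JE² = 7² + 7² − 2·7·7·cos(90°) = 98, so JE = 7·√2.
Step 3: By the inverse law of cosines on triangle AJE: cos(∠AJE) = (7² + (7·√2)² − 7²) / (2·7·7·√2) = 98/138.59 = 0.7071, so ∠AJE = 45°.

Therefore, the measure of angle ∠AJE = 45°.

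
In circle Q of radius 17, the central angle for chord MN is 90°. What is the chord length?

Drop a perpendicular from the center to the chord, bisecting both the chord and the central angle.
Each half-chord = r sin(θ/2) = 17 sin(45°).
The full chord = 2 × 17 × sin(45°) = 17*sqrt(2).

17*sqrt(2)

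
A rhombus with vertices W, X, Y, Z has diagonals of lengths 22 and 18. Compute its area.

The diagonals of a rhombus divide it into four right triangles.
Each triangle has legs 22/ 2 = 11 and 18/2 = 9, so each has area (1/2)*11*9 = 99/2.
Four such triangles give total area = (d1 * d2) / 2 = 198.

198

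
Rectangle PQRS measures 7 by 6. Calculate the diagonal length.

A rectangle's diagonal splits it into two right triangles, with the diagonal as the hypotenuse.
By the Pythagorean theorem, d^2 = 7^2 + 6^2 = 85.
Therefore d = sqrt(85).

sqrt(85)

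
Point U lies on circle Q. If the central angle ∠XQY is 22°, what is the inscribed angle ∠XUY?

By the inscribed angle theorem, the inscribed angle is half the central angle.
Inscribed angle = 22° / 2 = 11°

11°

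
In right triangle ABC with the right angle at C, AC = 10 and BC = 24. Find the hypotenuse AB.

In a right triangle, the square of the hypotenuse equals the sum of the squares of the two legs.
The legs are 10 and 24, so the hypotenuse = sqrt(100 + 576) = sqrt(676) = 26.

26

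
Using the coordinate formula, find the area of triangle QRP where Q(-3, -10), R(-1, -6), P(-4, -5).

The Shoelace formula computes the area from vertex coordinates by summing cross products.
For vertices (-3,-10), (-1,-6), (-4,-5):
Signed sum = -3*-6 - -1*-10 + -1*-5 - -4*-6 + -4*-10 - -3*-5
= 8 + -19 + 25 = 14
Area = (1/2)|14| = 7.

7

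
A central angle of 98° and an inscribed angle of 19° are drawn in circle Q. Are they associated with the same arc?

By the inscribed angle theorem, the inscribed angle for a central angle of 98° should be 98° / 2 = 49°.
The given inscribed angle is 19°, which does not equal 49°.
Therefore, no, they do not correspond to the same arc.

No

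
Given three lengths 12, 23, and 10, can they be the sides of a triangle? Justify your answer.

The longest side is 23. The other two sides sum to 10 + 12 = 22.
Since 22 ≤ 23, the two shorter sides cannot reach around to close the triangle.

No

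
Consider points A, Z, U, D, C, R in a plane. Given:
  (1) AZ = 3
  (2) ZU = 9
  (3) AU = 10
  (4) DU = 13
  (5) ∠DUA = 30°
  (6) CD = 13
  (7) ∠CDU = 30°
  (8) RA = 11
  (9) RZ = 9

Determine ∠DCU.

Step 1: By the law of cosines on triangle CDU: CU² = 13² + 13² − 2·13·13·cos(30°) = 45.28, so CU ≈ 6.73.
Step 2: By the inverse law of cosines on triangle DCU: cos(∠DCU) = (13² + 6.73² − 13²) / (2·13·6.73) = 45.28/174.96 = 0.2588, so ∠DCU = 75°.

Therefore, the measure of angle ∠DCU = 75°.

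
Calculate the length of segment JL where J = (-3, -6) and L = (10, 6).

d = sqrt((13)^2 + (12)^2) = sqrt(313)

sqrt(313)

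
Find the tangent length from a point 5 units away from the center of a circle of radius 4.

Let T be the point of tangency. Then CT ⊥ MT (radius ⊥ tangent).
In right triangle CTM: CM² = CT² + MT²
5² = 4² + MT²
MT² = 9, MT = 3

3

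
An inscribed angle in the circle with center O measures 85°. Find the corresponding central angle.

By the inscribed angle theorem, the central angle is twice the inscribed angle.
Central angle = 2 × 85° = 170°

170°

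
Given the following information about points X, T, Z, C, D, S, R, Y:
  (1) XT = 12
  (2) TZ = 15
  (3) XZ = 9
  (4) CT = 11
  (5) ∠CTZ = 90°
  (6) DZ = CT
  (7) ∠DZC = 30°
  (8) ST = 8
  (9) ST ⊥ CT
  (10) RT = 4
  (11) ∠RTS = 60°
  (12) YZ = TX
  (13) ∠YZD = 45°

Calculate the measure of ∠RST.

Step 1: By the law of cosines on triangle STR: SR² = 8² + 4² − 2·8·4·cos(60°) = 48, so SR = 4·√3.
Step 2: By the inverse law of cosines on triangle RST: cos(∠RST) = ((4·√3)² + 8² − 4²) / (2·4·√3·8) = 96/110.85 = 0.866, so ∠RST = 30°.

Therefore, the measure of angle ∠RST = 30°.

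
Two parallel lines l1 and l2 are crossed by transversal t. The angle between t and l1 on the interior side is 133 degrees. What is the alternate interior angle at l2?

Alternate interior angles lie on opposite sides of the transversal, between the parallel lines.
By the alternate interior angle theorem, they are equal: 133 degrees.

133 degrees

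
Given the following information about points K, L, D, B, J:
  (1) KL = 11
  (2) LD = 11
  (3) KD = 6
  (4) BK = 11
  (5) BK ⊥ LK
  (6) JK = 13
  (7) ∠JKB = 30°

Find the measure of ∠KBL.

Step 1: By the law of cosines on triangle BKL: BL² = 11² + 11² − 2·11·11·cos(90°) = 242, so BL = 11·√2.
Step 2: By the inverse law of cosines on triangle KBL: cos(∠KBL) = (11² + (11·√2)² − 11²) / (2·11·11·√2) = 242/342.24 = 0.7071, so ∠KBL = 45°.

Therefore, the measure of angle ∠KBL = 45°.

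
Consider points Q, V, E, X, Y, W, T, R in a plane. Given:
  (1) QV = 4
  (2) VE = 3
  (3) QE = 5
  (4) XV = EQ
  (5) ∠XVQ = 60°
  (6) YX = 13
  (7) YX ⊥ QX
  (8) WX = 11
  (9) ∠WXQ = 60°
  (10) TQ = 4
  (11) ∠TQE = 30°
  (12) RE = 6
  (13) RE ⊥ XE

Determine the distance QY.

From the given relations: XV = EQ = 5.
Step 1: By the law of cosines on triangle XVQ: XQ² = 5² + 4² − 2·5·4·cos(60°) = 21, so XQ = √21.
Step 2: By the law of cosines on triangle QXY: QY² = √21² + 13² − 2·√21·13·cos(90°) = 190, so QY = √190.

Therefore, the length of QY = √190.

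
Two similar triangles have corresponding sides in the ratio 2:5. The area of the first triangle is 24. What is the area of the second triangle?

For similar figures, the area ratio equals the square of the side ratio.
Side ratio (the first triangle to the second triangle) = 2:5, so area ratio = 2^2:5^2 = 4:25.
If the area of the first triangle is 24, then the area of the second triangle = 24 * (25/4) = 150.

150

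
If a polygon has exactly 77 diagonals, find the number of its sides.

Using d = n(n - 3)/2, we solve 77 = n(n - 3)/2.
So n(n - 3) = 154.
Testing n = 14: 14 * 11 = 154 = 154. Correct.
The polygon has 14 sides.

14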